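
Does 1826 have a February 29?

No

1826 is not a leap year.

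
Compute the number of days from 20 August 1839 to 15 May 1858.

6843

From August 20, 1839 to August 20, 1857: 18 years, of which 5 contain a Feb 29 — 13×365 + 5×366 = 6575 days.
August 1857: 31 − 20 = 11 days remain.
Then September (30), October (31), November (30), December (31), January (31), February 1858 (28), March (31), April (30): 30 + 31 + 30 + 31 + 31 + 28 + 31 + 30 = 242 days.
May 1–15, 1858: 15 days.
Residual: 268 days.
Total: 6843 days.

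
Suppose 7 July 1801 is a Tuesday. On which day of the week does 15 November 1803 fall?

July 7, 1801 → July 7, 1802: 365 days.
July 7, 1802 → July 7, 1803: 365 days.
July 1803: 31 − 7 = 24 days remain.
Then August (31), September (30), October (31): 31 + 30 + 31 = 92 days.
November 1–15, 1803: 15 days.
Residual: 131 days.
Total: 861 days.
861 is a multiple of 7, so 15 November 1803 falls on the same weekday: Tuesday.

Tuesday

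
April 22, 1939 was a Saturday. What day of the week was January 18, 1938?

Tuesday

Count forward from the earlier date (January 18, 1938) to the later (April 22, 1939):
January 18, 1938 → January 18, 1939: 365 days.
January 1939: 31 − 18 = 13 days remain.
Then February 1939 (28), March (31): 28 + 31 = 59 days.
April 1–22, 1939: 22 days.
Residual: 94 days.
Total: 459 days.
459 mod 7 = 4, so 4 days before Saturday is Tuesday.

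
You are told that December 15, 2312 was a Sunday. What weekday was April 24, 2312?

Wednesday

Count forward from the earlier date (April 24, 2312) to the later (December 15, 2312):
April 2312: 30 − 24 = 6 days remain.
Then May (31), June (30), July (31), August (31), September (30), October (31), November (30): 31 + 30 + 31 + 31 + 30 + 31 + 30 = 214 days.
December 1–15, 2312: 15 days.
Total: 6 + 214 + 15 = 235 days.
235 mod 7 = 4, so 4 days before Sunday is Wednesday.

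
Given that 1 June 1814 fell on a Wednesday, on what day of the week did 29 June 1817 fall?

June 1, 1814 → June 1, 1815: 365 days.
June 1, 1815 → June 1, 1816: 366 days (1816 is a leap year).
June 1, 1816 → June 1, 1817: 365 days.
Within June 1817: 29 − 1 = 28 days.
Total: 1124 days.
1124 mod 7 = 4, so 4 days after Wednesday is Sunday.

Sunday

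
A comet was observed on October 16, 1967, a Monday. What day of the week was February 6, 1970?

October 16, 1967 → October 16, 1968: 366 days (1968 is a leap year).
October 16, 1968 → October 16, 1969: 365 days.
October 1969: 31 − 16 = 15 days remain.
Then November (30), December (31), January (31): 30 + 31 + 31 = 92 days.
February 1–6, 1970: 6 days (1970 is not a leap year).
Residual: 113 days.
Total: 844 days.
844 mod 7 = 4, so 4 days after Monday is Friday.

Friday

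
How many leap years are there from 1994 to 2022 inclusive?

7

Years divisible by 4 in [1994, 2022]: 1996, 2000, 2004, 2008, 2012, 2016, 2020.
2000 is divisible by 400, so still leap.
No century exceptions apply. Count: 7.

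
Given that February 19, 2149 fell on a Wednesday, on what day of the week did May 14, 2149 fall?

February 2149: 28 − 19 = 9 days remain (2149 is not a leap year, so February has 28 days).
Then March (31), April (30): 31 + 30 = 61 days.
May 1–14, 2149: 14 days.
Total: 9 + 61 + 14 = 84 days.
84 is a multiple of 7, so May 14, 2149 falls on the same weekday: Wednesday.

Wednesday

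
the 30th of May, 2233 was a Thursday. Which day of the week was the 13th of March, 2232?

Count forward from the earlier date (March 13, 2232) to the later (May 30, 2233):
March 13, 2232 → March 13, 2233: 365 days.
March 2233: 31 − 13 = 18 days remain.
Then April (30): 30 days.
May 1–30, 2233: 30 days.
Residual: 78 days.
Total: 443 days.
443 mod 7 = 2, so 2 days before Thursday is Tuesday.

Tuesday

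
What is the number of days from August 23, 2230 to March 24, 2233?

August 23, 2230 → August 23, 2231: 365 days.
August 23, 2231 → August 23, 2232: 366 days (2232 is a leap year).
August 2232: 31 − 23 = 8 days remain.
Then September (30), October (31), November (30), December (31), January (31), February 2233 (28): 30 + 31 + 30 + 31 + 31 + 28 = 181 days.
March 1–24, 2233: 24 days.
Residual: 213 days.
Total: 944 days.

944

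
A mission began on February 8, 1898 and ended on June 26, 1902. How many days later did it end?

1598

February 8, 1898 → February 8, 1899: 365 days.
February 8, 1899 → February 8, 1900: 365 days.
February 8, 1900 → February 8, 1901: 365 days (1900 is not a leap year (divisible by 100 but not 400)).
February 8, 1901 → February 8, 1902: 365 days.
February 1902: 28 − 8 = 20 days remain (1902 is not a leap year, so February has 28 days).
Then March (31), April (30), May (31): 31 + 30 + 31 = 92 days.
June 1–26, 1902: 26 days.
Residual: 138 days.
Total: 1598 days.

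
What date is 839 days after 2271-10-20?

2274-02-05

Count 839 days after October 20, 2271:
Day-of-year of October 20, 2271: 293.
Day-of-year of February 5, 2274: 36.
2271 has 365 days, so 365 − 293 = 72 days remain in 2271.
Full years: 2272: 366; 2273: 365. Sum = 731.
Total: 72 + 731 + 36 = 839 days.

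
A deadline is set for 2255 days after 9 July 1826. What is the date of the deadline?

10 September 1832

Count 2255 days after July 9, 1826:
July 9, 1826 → July 9, 1827: 365 days.
July 9, 1827 → July 9, 1828: 366 days (1828 is a leap year).
July 9, 1828 → July 9, 1829: 365 days.
July 9, 1829 → July 9, 1830: 365 days.
July 9, 1830 → July 9, 1831: 365 days.
July 9, 1831 → July 9, 1832: 366 days (1832 is a leap year).
July 1832: 31 − 9 = 22 days remain.
Then August (31): 31 days.
September 1–10, 1832: 10 days.
Residual: 63 days.
Total: 2255 days.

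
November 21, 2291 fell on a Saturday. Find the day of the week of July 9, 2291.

Count forward from the earlier date (July 9, 2291) to the later (November 21, 2291):
July 2291: 31 − 9 = 22 days remain.
Then August (31), September (30), October (31): 31 + 30 + 31 = 92 days.
November 1–21, 2291: 21 days.
Total: 22 + 92 + 21 = 135 days.
135 mod 7 = 2, so 2 days before Saturday is Thursday.

Thursday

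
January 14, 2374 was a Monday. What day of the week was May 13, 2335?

Monday

Count forward from the earlier date (May 13, 2335) to the later (January 14, 2374):
Day-of-year of May 13, 2335: 133.
Day-of-year of January 14, 2374: 14.
2335 has 365 days, so 365 − 133 = 232 days remain in 2335.
Full years 2336–2373: 28 common + 10 leap = 28×365 + 10×366 = 13880 days.
Total: 232 + 13880 + 14 = 14126 days.
14126 is a multiple of 7, so May 13, 2335 falls on the same weekday: Monday.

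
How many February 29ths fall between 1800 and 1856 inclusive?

14

Years divisible by 4: 1800, 1804, …, 1856 — 15 in all.
Of these, 1800 is divisible by 100 but not 400, so not leap.
Leap years: 15 − 1 = 14.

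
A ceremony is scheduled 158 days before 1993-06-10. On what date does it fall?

1993-01-03

Count 158 days before June 10, 1993:
January 1993: 31 − 3 = 28 days remain.
Then February 1993 (28), March (31), April (30), May (31): 28 + 31 + 30 + 31 = 120 days.
June 1–10, 1993: 10 days.
Total: 28 + 120 + 10 = 158 days.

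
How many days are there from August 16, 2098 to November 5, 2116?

From August 16, 2098 to August 16, 2116: 18 years, of which 4 contain a Feb 29 — 14×365 + 4×366 = 6574 days.
(2100 is not a leap year (divisible by 100 but not 400).)
August 2116: 31 − 16 = 15 days remain.
Then September (30), October (31): 30 + 31 = 61 days.
November 1–5, 2116: 5 days.
Residual: 81 days.
Total: 6655 days.

6655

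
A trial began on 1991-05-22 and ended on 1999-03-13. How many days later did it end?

From May 22, 1991 to May 22, 1998: 7 years, of which 2 contain a Feb 29 — 5×365 + 2×366 = 2557 days.
May 1998: 31 − 22 = 9 days remain.
Then 9 full months totalling 273 days.
March 1–13, 1999: 13 days.
Residual: 295 days.
Total: 2852 days.

2852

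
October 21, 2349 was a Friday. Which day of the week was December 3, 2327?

Count forward from the earlier date (December 3, 2327) to the later (October 21, 2349):
Day-of-year of December 3, 2327: 337.
Day-of-year of October 21, 2349: 294.
2327 has 365 days, so 365 − 337 = 28 days remain in 2327.
Full years 2328–2348: 15 common + 6 leap = 15×365 + 6×366 = 7671 days.
Total: 28 + 7671 + 294 = 7993 days.
7993 mod 7 = 6, so 6 days before Friday is Saturday.

Saturday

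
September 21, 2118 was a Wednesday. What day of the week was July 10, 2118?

Count forward from the earlier date (July 10, 2118) to the later (September 21, 2118):
July 2118: 31 − 10 = 21 days remain.
Then August (31): 31 days.
September 1–21, 2118: 21 days.
Total: 21 + 31 + 21 = 73 days.
73 mod 7 = 3, so 3 days before Wednesday is Sunday.

Sunday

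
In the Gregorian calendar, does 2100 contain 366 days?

2100 is not a leap year (divisible by 100 but not 400).

No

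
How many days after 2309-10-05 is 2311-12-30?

Day-of-year of October 5, 2309: 278.
Day-of-year of December 30, 2311: 364.
2309 has 365 days, so 365 − 278 = 87 days remain in 2309.
Full years: 2310: 365. Sum = 365.
Total: 87 + 365 + 364 = 816 days.

816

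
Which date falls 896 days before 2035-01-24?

2032-08-11

Count 896 days before January 24, 2035:
August 11, 2032 → August 11, 2033: 365 days.
August 11, 2033 → August 11, 2034: 365 days.
August 2034: 31 − 11 = 20 days remain.
Then September (30), October (31), November (30), December (31): 30 + 31 + 30 + 31 = 122 days.
January 1–24, 2035: 24 days.
Residual: 166 days.
Total: 896 days.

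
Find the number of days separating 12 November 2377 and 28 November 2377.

16

Within November 2377: 28 − 12 = 16 days.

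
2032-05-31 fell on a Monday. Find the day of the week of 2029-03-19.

Count forward from the earlier date (March 19, 2029) to the later (May 31, 2032):
Day-of-year of March 19, 2029: 78.
Day-of-year of May 31, 2032: 152.
2029 has 365 days, so 365 − 78 = 287 days remain in 2029.
Full years: 2030: 365; 2031: 365. Sum = 730.
Total: 287 + 730 + 152 = 1169 days.
1169 is a multiple of 7, so 2029-03-19 falls on the same weekday: Monday.

Monday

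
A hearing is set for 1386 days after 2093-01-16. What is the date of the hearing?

2096-11-02

Count 1386 days after January 16, 2093:
January 16, 2093 → January 16, 2094: 365 days.
January 16, 2094 → January 16, 2095: 365 days.
January 16, 2095 → January 16, 2096: 365 days.
January 2096: 31 − 16 = 15 days remain.
Then 9 full months totalling 274 days.
November 1–2, 2096: 2 days.
Residual: 291 days.
Total: 1386 days.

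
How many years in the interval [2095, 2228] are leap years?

32

Years divisible by 4: 2096, 2100, …, 2228 — 34 in all.
Of these, 2100, 2200 are divisible by 100 but not 400, so not leap.
Leap years: 34 − 2 = 32.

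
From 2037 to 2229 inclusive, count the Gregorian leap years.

Years divisible by 4: 2040, 2044, …, 2228 — 48 in all.
Of these, 2100, 2200 are divisible by 100 but not 400, so not leap.
Leap years: 48 − 2 = 46.

46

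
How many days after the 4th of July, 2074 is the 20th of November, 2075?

July 4, 2074 → July 4, 2075: 365 days.
July 2075: 31 − 4 = 27 days remain.
Then August (31), September (30), October (31): 31 + 30 + 31 = 92 days.
November 1–20, 2075: 20 days.
Residual: 139 days.
Total: 504 days.

504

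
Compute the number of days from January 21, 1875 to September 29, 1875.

251

January 1875: 31 − 21 = 10 days remain.
Then February 1875 (28), March (31), April (30), May (31), June (30), July (31), August (31): 28 + 31 + 30 + 31 + 30 + 31 + 31 = 212 days.
September 1–29, 1875: 29 days.
Total: 10 + 212 + 29 = 251 days.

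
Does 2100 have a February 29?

No

2100 is not a leap year (divisible by 100 but not 400).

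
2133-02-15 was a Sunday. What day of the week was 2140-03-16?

Wednesday

From February 15, 2133 to February 15, 2140: 7 years, of which 1 contains a Feb 29 — 6×365 + 1×366 = 2556 days.
February 2140: 29 − 15 = 14 days remain (2140 is a leap year, so February has 29 days).
March 1–16, 2140: 16 days.
Residual: 30 days.
Total: 2586 days.
2586 mod 7 = 3, so 3 days after Sunday is Wednesday.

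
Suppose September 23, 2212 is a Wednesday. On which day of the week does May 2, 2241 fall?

Day-of-year of September 23, 2212: 267.
Day-of-year of May 2, 2241: 122.
2212 has 366 days, so 366 − 267 = 99 days remain in 2212.
Full years 2213–2240: 21 common + 7 leap = 21×365 + 7×366 = 10227 days.
Total: 99 + 10227 + 122 = 10448 days.
10448 mod 7 = 4, so 4 days after Wednesday is Sunday.

Sunday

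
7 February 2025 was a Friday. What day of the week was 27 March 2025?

February 2025: 28 − 7 = 21 days remain (2025 is not a leap year, so February has 28 days).
March 1–27, 2025: 27 days.
Total: 21 + 27 = 48 days.
48 mod 7 = 6, so 6 days after Friday is Thursday.

Thursday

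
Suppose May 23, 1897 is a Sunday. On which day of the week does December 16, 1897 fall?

May 1897: 31 − 23 = 8 days remain.
Then June (30), July (31), August (31), September (30), October (31), November (30): 30 + 31 + 31 + 30 + 31 + 30 = 183 days.
December 1–16, 1897: 16 days.
Total: 8 + 183 + 16 = 207 days.
207 mod 7 = 4, so 4 days after Sunday is Thursday.

Thursday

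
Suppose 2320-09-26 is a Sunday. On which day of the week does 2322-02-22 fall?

September 2320: 30 − 26 = 4 days remain.
Then 16 full months totalling 488 days.
February 1–22, 2322: 22 days (2322 is not a leap year).
Total: 4 + 488 + 22 = 514 days.
514 mod 7 = 3, so 3 days after Sunday is Wednesday.

Wednesday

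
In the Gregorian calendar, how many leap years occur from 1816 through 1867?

13

Years divisible by 4: 1816, 1820, …, 1864 — 13 in all.
No century exceptions apply. Count: 13.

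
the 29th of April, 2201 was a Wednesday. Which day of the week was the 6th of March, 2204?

April 29, 2201 → April 29, 2202: 365 days.
April 29, 2202 → April 29, 2203: 365 days.
April 2203: 30 − 29 = 1 day remains.
Then 10 full months totalling 305 days.
March 1–6, 2204: 6 days.
Residual: 312 days.
Total: 1042 days.
1042 mod 7 = 6, so 6 days after Wednesday is Tuesday.

Tuesday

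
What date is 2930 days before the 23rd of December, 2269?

the 15th of December, 2261

Count 2930 days before December 23, 2269:
From December 15, 2261 to December 15, 2269: 8 years, of which 2 contain a Feb 29 — 6×365 + 2×366 = 2922 days.
Within December 2269: 23 − 15 = 8 days.
Total: 2930 days.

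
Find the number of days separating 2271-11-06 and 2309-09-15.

13827

From November 6, 2271 to November 6, 2308: 37 years, of which 9 contain a Feb 29 — 28×365 + 9×366 = 13514 days.
(2300 is not a leap year (divisible by 100 but not 400).)
November 2308: 30 − 6 = 24 days remain.
Then 9 full months totalling 274 days.
September 1–15, 2309: 15 days.
Residual: 313 days.
Total: 13827 days.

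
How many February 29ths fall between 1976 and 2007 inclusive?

Years divisible by 4 in [1976, 2007]: 1976, 1980, 1984, 1988, 1992, 1996, 2000, 2004.
2000 is divisible by 400, so still leap.
No century exceptions apply. Count: 8.

8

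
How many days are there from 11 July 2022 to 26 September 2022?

77

July 2022: 31 − 11 = 20 days remain.
Then August (31): 31 days.
September 1–26, 2022: 26 days.
Total: 20 + 31 + 26 = 77 days.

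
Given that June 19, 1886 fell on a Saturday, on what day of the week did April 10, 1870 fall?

Count forward from the earlier date (April 10, 1870) to the later (June 19, 1886):
From April 10, 1870 to April 10, 1886: 16 years, of which 4 contain a Feb 29 — 12×365 + 4×366 = 5844 days.
April 1886: 30 − 10 = 20 days remain.
Then May (31): 31 days.
June 1–19, 1886: 19 days.
Residual: 70 days.
Total: 5914 days.
5914 mod 7 = 6, so 6 days before Saturday is Sunday.

Sunday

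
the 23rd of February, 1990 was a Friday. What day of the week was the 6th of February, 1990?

Count forward from the earlier date (February 6, 1990) to the later (February 23, 1990):
Within February 1990: 23 − 6 = 17 days.
17 mod 7 = 3, so 3 days before Friday is Tuesday.

Tuesday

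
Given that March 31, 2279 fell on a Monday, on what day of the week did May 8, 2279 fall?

March 2279: 31 − 31 = 0 days remain.
Then April (30): 30 days.
May 1–8, 2279: 8 days.
Total: 0 + 30 + 8 = 38 days.
38 mod 7 = 3, so 3 days after Monday is Thursday.

Thursday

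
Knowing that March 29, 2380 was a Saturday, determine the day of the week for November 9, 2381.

March 2380: 31 − 29 = 2 days remain.
Then 19 full months totalling 579 days.
November 1–9, 2381: 9 days.
Total: 2 + 579 + 9 = 590 days.
590 mod 7 = 2, so 2 days after Saturday is Monday.

Monday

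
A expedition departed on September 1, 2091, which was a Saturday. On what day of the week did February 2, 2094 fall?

Tuesday

September 1, 2091 → September 1, 2092: 366 days (2092 is a leap year).
September 1, 2092 → September 1, 2093: 365 days.
September 2093: 30 − 1 = 29 days remain.
Then October (31), November (30), December (31), January (31): 31 + 30 + 31 + 31 = 123 days.
February 1–2, 2094: 2 days (2094 is not a leap year).
Residual: 154 days.
Total: 885 days.
885 mod 7 = 3, so 3 days after Saturday is Tuesday.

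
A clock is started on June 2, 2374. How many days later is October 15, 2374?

135

June 2374: 30 − 2 = 28 days remain.
Then July (31), August (31), September (30): 31 + 31 + 30 = 92 days.
October 1–15, 2374: 15 days.
Total: 28 + 92 + 15 = 135 days.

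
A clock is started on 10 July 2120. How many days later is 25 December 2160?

Day-of-year of July 10, 2120: 192.
Day-of-year of December 25, 2160: 360.
2120 has 366 days, so 366 − 192 = 174 days remain in 2120.
Full years 2121–2159: 30 common + 9 leap = 30×365 + 9×366 = 14244 days.
Total: 174 + 14244 + 360 = 14778 days.

14778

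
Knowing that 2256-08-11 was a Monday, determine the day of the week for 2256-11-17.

August 2256: 31 − 11 = 20 days remain.
Then September (30), October (31): 30 + 31 = 61 days.
November 1–17, 2256: 17 days.
Total: 20 + 61 + 17 = 98 days.
98 is a multiple of 7, so 2256-11-17 falls on the same weekday: Monday.

Monday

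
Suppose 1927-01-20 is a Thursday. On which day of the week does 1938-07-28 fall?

From January 20, 1927 to January 20, 1938: 11 years, of which 3 contain a Feb 29 — 8×365 + 3×366 = 4018 days.
January 1938: 31 − 20 = 11 days remain.
Then February 1938 (28), March (31), April (30), May (31), June (30): 28 + 31 + 30 + 31 + 30 = 150 days.
July 1–28, 1938: 28 days.
Residual: 189 days.
Total: 4207 days.
4207 is a multiple of 7, so 1938-07-28 falls on the same weekday: Thursday.

Thursday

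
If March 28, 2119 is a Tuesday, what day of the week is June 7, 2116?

Sunday

Count forward from the earlier date (June 7, 2116) to the later (March 28, 2119):
Day-of-year of June 7, 2116: 159.
Day-of-year of March 28, 2119: 87.
2116 has 366 days, so 366 − 159 = 207 days remain in 2116.
Full years: 2117: 365; 2118: 365. Sum = 730.
Total: 207 + 730 + 87 = 1024 days.
1024 mod 7 = 2, so 2 days before Tuesday is Sunday.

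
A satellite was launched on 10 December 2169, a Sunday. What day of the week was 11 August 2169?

Friday

Count forward from the earlier date (August 11, 2169) to the later (December 10, 2169):
August 2169: 31 − 11 = 20 days remain.
Then September (30), October (31), November (30): 30 + 31 + 30 = 91 days.
December 1–10, 2169: 10 days.
Total: 20 + 91 + 10 = 121 days.
121 mod 7 = 2, so 2 days before Sunday is Friday.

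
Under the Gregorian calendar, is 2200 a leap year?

No

2200 is not a leap year (divisible by 100 but not 400).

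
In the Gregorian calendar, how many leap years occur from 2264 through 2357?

Years divisible by 4: 2264, 2268, …, 2356 — 24 in all.
Of these, 2300 is divisible by 100 but not 400, so not leap.
Leap years: 24 − 1 = 23.

23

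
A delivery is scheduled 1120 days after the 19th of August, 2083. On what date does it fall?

the 12th of September, 2086

Count 1120 days after August 19, 2083:
August 19, 2083 → August 19, 2084: 366 days (2084 is a leap year).
August 19, 2084 → August 19, 2085: 365 days.
August 19, 2085 → August 19, 2086: 365 days.
August 2086: 31 − 19 = 12 days remain.
September 1–12, 2086: 12 days.
Residual: 24 days.
Total: 1120 days.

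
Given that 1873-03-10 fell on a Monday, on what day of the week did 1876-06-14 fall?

Day-of-year of March 10, 1873: 69.
Day-of-year of June 14, 1876: 166.
1873 has 365 days, so 365 − 69 = 296 days remain in 1873.
Full years: 1874: 365; 1875: 365. Sum = 730.
Total: 296 + 730 + 166 = 1192 days.
1192 mod 7 = 2, so 2 days after Monday is Wednesday.

Wednesday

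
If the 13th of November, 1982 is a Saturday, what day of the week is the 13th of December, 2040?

Day-of-year of November 13, 1982: 317.
Day-of-year of December 13, 2040: 348.
1982 has 365 days, so 365 − 317 = 48 days remain in 1982.
Full years 1983–2039: 43 common + 14 leap = 43×365 + 14×366 = 20819 days.
Total: 48 + 20819 + 348 = 21215 days.
21215 mod 7 = 5, so 5 days after Saturday is Thursday.

Thursday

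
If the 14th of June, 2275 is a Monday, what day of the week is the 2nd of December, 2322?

From June 14, 2275 to June 14, 2322: 47 years, of which 11 contain a Feb 29 — 36×365 + 11×366 = 17166 days.
(2300 is not a leap year (divisible by 100 but not 400).)
June 2322: 30 − 14 = 16 days remain.
Then July (31), August (31), September (30), October (31), November (30): 31 + 31 + 30 + 31 + 30 = 153 days.
December 1–2, 2322: 2 days.
Residual: 171 days.
Total: 17337 days.
17337 mod 7 = 5, so 5 days after Monday is Saturday.

Saturday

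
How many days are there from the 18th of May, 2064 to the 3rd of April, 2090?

9451

Day-of-year of May 18, 2064: 139.
Day-of-year of April 3, 2090: 93.
2064 has 366 days, so 366 − 139 = 227 days remain in 2064.
Full years 2065–2089: 19 common + 6 leap = 19×365 + 6×366 = 9131 days.
Total: 227 + 9131 + 93 = 9451 days.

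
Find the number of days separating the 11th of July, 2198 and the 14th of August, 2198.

July 2198: 31 − 11 = 20 days remain.
August 1–14, 2198: 14 days.
Total: 20 + 14 = 34 days.

34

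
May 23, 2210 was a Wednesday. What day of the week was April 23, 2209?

Sunday

Count forward from the earlier date (April 23, 2209) to the later (May 23, 2210):
April 23, 2209 → April 23, 2210: 365 days.
April 2210: 30 − 23 = 7 days remain.
May 1–23, 2210: 23 days.
Residual: 30 days.
Total: 395 days.
395 mod 7 = 3, so 3 days before Wednesday is Sunday.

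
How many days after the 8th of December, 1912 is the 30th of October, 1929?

From December 8, 1912 to December 8, 1928: 16 years, of which 4 contain a Feb 29 — 12×365 + 4×366 = 5844 days.
December 1928: 31 − 8 = 23 days remain.
Then 9 full months totalling 273 days.
October 1–30, 1929: 30 days.
Residual: 326 days.
Total: 6170 days.

6170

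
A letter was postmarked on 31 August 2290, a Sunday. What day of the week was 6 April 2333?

Thursday

From August 31, 2290 to August 31, 2332: 42 years, of which 10 contain a Feb 29 — 32×365 + 10×366 = 15340 days.
(2300 is not a leap year (divisible by 100 but not 400).)
August 2332: 31 − 31 = 0 days remain.
Then September (30), October (31), November (30), December (31), January (31), February 2333 (28), March (31): 30 + 31 + 30 + 31 + 31 + 28 + 31 = 212 days.
April 1–6, 2333: 6 days.
Residual: 218 days.
Total: 15558 days.
15558 mod 7 = 4, so 4 days after Sunday is Thursday.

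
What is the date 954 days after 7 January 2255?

18 August 2257

Count 954 days after January 7, 2255:
Day-of-year of January 7, 2255: 7.
Day-of-year of August 18, 2257: 230.
2255 has 365 days, so 365 − 7 = 358 days remain in 2255.
Full years: 2256: 366. Sum = 366.
Total: 358 + 366 + 230 = 954 days.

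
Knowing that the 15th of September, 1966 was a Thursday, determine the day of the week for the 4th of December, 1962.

Count forward from the earlier date (December 4, 1962) to the later (September 15, 1966):
December 4, 1962 → December 4, 1963: 365 days.
December 4, 1963 → December 4, 1964: 366 days (1964 is a leap year).
December 4, 1964 → December 4, 1965: 365 days.
December 1965: 31 − 4 = 27 days remain.
Then January (31), February 1966 (28), March (31), April (30), May (31), June (30), July (31), August (31): 31 + 28 + 31 + 30 + 31 + 30 + 31 + 31 = 243 days.
September 1–15, 1966: 15 days.
Residual: 285 days.
Total: 1381 days.
1381 mod 7 = 2, so 2 days before Thursday is Tuesday.

Tuesday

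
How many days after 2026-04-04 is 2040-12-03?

5357

From April 4, 2026 to April 4, 2040: 14 years, of which 4 contain a Feb 29 — 10×365 + 4×366 = 5114 days.
April 2040: 30 − 4 = 26 days remain.
Then May (31), June (30), July (31), August (31), September (30), October (31), November (30): 31 + 30 + 31 + 31 + 30 + 31 + 30 = 214 days.
December 1–3, 2040: 3 days.
Residual: 243 days.
Total: 5357 days.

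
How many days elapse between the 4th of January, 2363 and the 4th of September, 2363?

243

January 2363: 31 − 4 = 27 days remain.
Then February 2363 (28), March (31), April (30), May (31), June (30), July (31), August (31): 28 + 31 + 30 + 31 + 30 + 31 + 31 = 212 days.
September 1–4, 2363: 4 days.
Total: 27 + 212 + 4 = 243 days.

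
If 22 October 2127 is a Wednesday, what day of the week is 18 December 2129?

Sunday

October 2127: 31 − 22 = 9 days remain.
Then 25 full months totalling 761 days.
December 1–18, 2129: 18 days.
Total: 9 + 761 + 18 = 788 days.
788 mod 7 = 4, so 4 days after Wednesday is Sunday.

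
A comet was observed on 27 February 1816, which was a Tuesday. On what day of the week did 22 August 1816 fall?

Thursday

February 1816: 29 − 27 = 2 days remain (1816 is a leap year, so February has 29 days).
Then March (31), April (30), May (31), June (30), July (31): 31 + 30 + 31 + 30 + 31 = 153 days.
August 1–22, 1816: 22 days.
Total: 2 + 153 + 22 = 177 days.
177 mod 7 = 2, so 2 days after Tuesday is Thursday.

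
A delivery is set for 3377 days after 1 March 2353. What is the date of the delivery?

30 May 2362

Count 3377 days after March 1, 2353:
Day-of-year of March 1, 2353: 60.
Day-of-year of May 30, 2362: 150.
2353 has 365 days, so 365 − 60 = 305 days remain in 2353.
Full years 2354–2361: 6 common + 2 leap = 6×365 + 2×366 = 2922 days.
Total: 305 + 2922 + 150 = 3377 days.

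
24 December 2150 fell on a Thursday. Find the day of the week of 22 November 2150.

Count forward from the earlier date (November 22, 2150) to the later (December 24, 2150):
November 2150: 30 − 22 = 8 days remain.
December 1–24, 2150: 24 days.
Total: 8 + 24 = 32 days.
32 mod 7 = 4, so 4 days before Thursday is Sunday.

Sunday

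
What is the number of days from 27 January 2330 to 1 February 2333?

1101

Day-of-year of January 27, 2330: 27.
Day-of-year of February 1, 2333: 32.
2330 has 365 days, so 365 − 27 = 338 days remain in 2330.
Full years: 2331: 365; 2332: 366. Sum = 731.
Total: 338 + 731 + 32 = 1101 days.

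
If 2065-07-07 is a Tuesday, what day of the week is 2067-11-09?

Day-of-year of July 7, 2065: 188.
Day-of-year of November 9, 2067: 313.
2065 has 365 days, so 365 − 188 = 177 days remain in 2065.
Full years: 2066: 365. Sum = 365.
Total: 177 + 365 + 313 = 855 days.
855 mod 7 = 1, so 1 day after Tuesday is Wednesday.

Wednesday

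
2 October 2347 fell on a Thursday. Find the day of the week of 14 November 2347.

October 2347: 31 − 2 = 29 days remain.
November 1–14, 2347: 14 days.
Total: 29 + 14 = 43 days.
43 mod 7 = 1, so 1 day after Thursday is Friday.

Friday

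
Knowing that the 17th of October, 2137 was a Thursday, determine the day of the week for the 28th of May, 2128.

Count forward from the earlier date (May 28, 2128) to the later (October 17, 2137):
From May 28, 2128 to May 28, 2137: 9 years, of which 2 contain a Feb 29 — 7×365 + 2×366 = 3287 days.
May 2137: 31 − 28 = 3 days remain.
Then June (30), July (31), August (31), September (30): 30 + 31 + 31 + 30 = 122 days.
October 1–17, 2137: 17 days.
Residual: 142 days.
Total: 3429 days.
3429 mod 7 = 6, so 6 days before Thursday is Friday.

Friday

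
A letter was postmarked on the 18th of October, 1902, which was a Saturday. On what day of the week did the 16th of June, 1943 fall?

Wednesday

Day-of-year of October 18, 1902: 291.
Day-of-year of June 16, 1943: 167.
1902 has 365 days, so 365 − 291 = 74 days remain in 1902.
Full years 1903–1942: 30 common + 10 leap = 30×365 + 10×366 = 14610 days.
Total: 74 + 14610 + 167 = 14851 days.
14851 mod 7 = 4, so 4 days after Saturday is Wednesday.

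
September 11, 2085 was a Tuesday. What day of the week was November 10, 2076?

Count forward from the earlier date (November 10, 2076) to the later (September 11, 2085):
Day-of-year of November 10, 2076: 315.
Day-of-year of September 11, 2085: 254.
2076 has 366 days, so 366 − 315 = 51 days remain in 2076.
Full years 2077–2084: 6 common + 2 leap = 6×365 + 2×366 = 2922 days.
Total: 51 + 2922 + 254 = 3227 days.
3227 is a multiple of 7, so November 10, 2076 falls on the same weekday: Tuesday.

Tuesday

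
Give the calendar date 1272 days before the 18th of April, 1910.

the 24th of October, 1906

Count 1272 days before April 18, 1910:
Day-of-year of October 24, 1906: 297.
Day-of-year of April 18, 1910: 108.
1906 has 365 days, so 365 − 297 = 68 days remain in 1906.
Full years: 1907: 365; 1908: 366; 1909: 365. Sum = 1096.
Total: 68 + 1096 + 108 = 1272 days.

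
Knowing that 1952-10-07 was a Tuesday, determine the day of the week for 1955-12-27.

Day-of-year of October 7, 1952: 281.
Day-of-year of December 27, 1955: 361.
1952 has 366 days, so 366 − 281 = 85 days remain in 1952.
Full years: 1953: 365; 1954: 365. Sum = 730.
Total: 85 + 730 + 361 = 1176 days.
1176 is a multiple of 7, so 1955-12-27 falls on the same weekday: Tuesday.

Tuesday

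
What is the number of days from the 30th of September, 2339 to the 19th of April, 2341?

567

Day-of-year of September 30, 2339: 273.
Day-of-year of April 19, 2341: 109.
2339 has 365 days, so 365 − 273 = 92 days remain in 2339.
Full years: 2340: 366. Sum = 366.
Total: 92 + 366 + 109 = 567 days.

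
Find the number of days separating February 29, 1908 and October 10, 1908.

224

February 1908: 29 − 29 = 0 days remain (1908 is a leap year, so February has 29 days).
Then March (31), April (30), May (31), June (30), July (31), August (31), September (30): 31 + 30 + 31 + 30 + 31 + 31 + 30 = 214 days.
October 1–10, 1908: 10 days.
Total: 0 + 214 + 10 = 224 days.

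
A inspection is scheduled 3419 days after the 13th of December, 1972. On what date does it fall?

the 24th of April, 1982

Count 3419 days after December 13, 1972:
From December 13, 1972 to December 13, 1981: 9 years, of which 2 contain a Feb 29 — 7×365 + 2×366 = 3287 days.
December 1981: 31 − 13 = 18 days remain.
Then January (31), February 1982 (28), March (31): 31 + 28 + 31 = 90 days.
April 1–24, 1982: 24 days.
Residual: 132 days.
Total: 3419 days.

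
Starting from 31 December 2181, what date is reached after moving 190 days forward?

9 July 2182

Count 190 days after December 31, 2181:
Day-of-year of December 31, 2181: 365.
Day-of-year of July 9, 2182: 190.
2181 has 365 days, so 365 − 365 = 0 days remain in 2181.
Total: 0 + 190 = 190 days.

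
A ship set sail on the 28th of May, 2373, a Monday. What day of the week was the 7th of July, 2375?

Monday

May 2373: 31 − 28 = 3 days remain.
Then 25 full months totalling 760 days.
July 1–7, 2375: 7 days.
Total: 3 + 760 + 7 = 770 days.
770 is a multiple of 7, so the 7th of July, 2375 falls on the same weekday: Monday.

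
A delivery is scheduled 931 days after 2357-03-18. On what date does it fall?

2359-10-05

Count 931 days after March 18, 2357:
March 18, 2357 → March 18, 2358: 365 days.
March 18, 2358 → March 18, 2359: 365 days.
March 2359: 31 − 18 = 13 days remain.
Then April (30), May (31), June (30), July (31), August (31), September (30): 30 + 31 + 30 + 31 + 31 + 30 = 183 days.
October 1–5, 2359: 5 days.
Residual: 201 days.
Total: 931 days.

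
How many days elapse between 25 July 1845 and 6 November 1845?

July 1845: 31 − 25 = 6 days remain.
Then August (31), September (30), October (31): 31 + 30 + 31 = 92 days.
November 1–6, 1845: 6 days.
Total: 6 + 92 + 6 = 104 days.

104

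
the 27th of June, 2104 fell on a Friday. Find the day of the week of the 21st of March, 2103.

Wednesday

Count forward from the earlier date (March 21, 2103) to the later (June 27, 2104):
March 21, 2103 → March 21, 2104: 366 days (2104 is a leap year).
March 2104: 31 − 21 = 10 days remain.
Then April (30), May (31): 30 + 31 = 61 days.
June 1–27, 2104: 27 days.
Residual: 98 days.
Total: 464 days.
464 mod 7 = 2, so 2 days before Friday is Wednesday.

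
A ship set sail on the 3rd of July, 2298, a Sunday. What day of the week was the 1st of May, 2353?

Friday

From July 3, 2298 to July 3, 2352: 54 years, of which 13 contain a Feb 29 — 41×365 + 13×366 = 19723 days.
(2300 is not a leap year (divisible by 100 but not 400).)
July 2352: 31 − 3 = 28 days remain.
Then 9 full months totalling 273 days.
May 1, 2353: 1 day.
Residual: 302 days.
Total: 20025 days.
20025 mod 7 = 5, so 5 days after Sunday is Friday.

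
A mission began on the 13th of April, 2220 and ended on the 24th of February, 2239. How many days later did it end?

Day-of-year of April 13, 2220: 104.
Day-of-year of February 24, 2239: 55.
2220 has 366 days, so 366 − 104 = 262 days remain in 2220.
Full years 2221–2238: 14 common + 4 leap = 14×365 + 4×366 = 6574 days.
Total: 262 + 6574 + 55 = 6891 days.

6891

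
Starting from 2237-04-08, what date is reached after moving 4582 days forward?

2249-10-24

Count 4582 days after April 8, 2237:
From April 8, 2237 to April 8, 2249: 12 years, of which 3 contain a Feb 29 — 9×365 + 3×366 = 4383 days.
April 2249: 30 − 8 = 22 days remain.
Then May (31), June (30), July (31), August (31), September (30): 31 + 30 + 31 + 31 + 30 = 153 days.
October 1–24, 2249: 24 days.
Residual: 199 days.
Total: 4582 days.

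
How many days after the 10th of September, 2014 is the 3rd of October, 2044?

Day-of-year of September 10, 2014: 253.
Day-of-year of October 3, 2044: 277.
2014 has 365 days, so 365 − 253 = 112 days remain in 2014.
Full years 2015–2043: 22 common + 7 leap = 22×365 + 7×366 = 10592 days.
Total: 112 + 10592 + 277 = 10981 days.

10981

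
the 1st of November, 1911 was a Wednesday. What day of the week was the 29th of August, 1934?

Wednesday

Day-of-year of November 1, 1911: 305.
Day-of-year of August 29, 1934: 241.
1911 has 365 days, so 365 − 305 = 60 days remain in 1911.
Full years 1912–1933: 16 common + 6 leap = 16×365 + 6×366 = 8036 days.
Total: 60 + 8036 + 241 = 8337 days.
8337 is a multiple of 7, so the 29th of August, 1934 falls on the same weekday: Wednesday.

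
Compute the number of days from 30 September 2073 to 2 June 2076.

Day-of-year of September 30, 2073: 273.
Day-of-year of June 2, 2076: 154.
2073 has 365 days, so 365 − 273 = 92 days remain in 2073.
Full years: 2074: 365; 2075: 365. Sum = 730.
Total: 92 + 730 + 154 = 976 days.

976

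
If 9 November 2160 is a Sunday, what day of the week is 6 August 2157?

Saturday

Count forward from the earlier date (August 6, 2157) to the later (November 9, 2160):
Day-of-year of August 6, 2157: 218.
Day-of-year of November 9, 2160: 314.
2157 has 365 days, so 365 − 218 = 147 days remain in 2157.
Full years: 2158: 365; 2159: 365. Sum = 730.
Total: 147 + 730 + 314 = 1191 days.
1191 mod 7 = 1, so 1 day before Sunday is Saturday.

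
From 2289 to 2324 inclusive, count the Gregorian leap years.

Years divisible by 4 in [2289, 2324]: 2292, 2296, 2300, 2304, 2308, 2312, 2316, 2320, 2324.
Of these, 2300 is divisible by 100 but not 400, so not leap.
Leap years: 9 − 1 = 8.

8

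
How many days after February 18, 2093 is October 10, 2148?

20322

From February 18, 2093 to February 18, 2148: 55 years, of which 12 contain a Feb 29 — 43×365 + 12×366 = 20087 days.
(2100 is not a leap year (divisible by 100 but not 400).)
February 2148: 29 − 18 = 11 days remain (2148 is a leap year, so February has 29 days).
Then March (31), April (30), May (31), June (30), July (31), August (31), September (30): 31 + 30 + 31 + 30 + 31 + 31 + 30 = 214 days.
October 1–10, 2148: 10 days.
Residual: 235 days.
Total: 20322 days.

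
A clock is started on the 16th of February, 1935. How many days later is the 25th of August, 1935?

190

February 1935: 28 − 16 = 12 days remain (1935 is not a leap year, so February has 28 days).
Then March (31), April (30), May (31), June (30), July (31): 31 + 30 + 31 + 30 + 31 = 153 days.
August 1–25, 1935: 25 days.
Total: 12 + 153 + 25 = 190 days.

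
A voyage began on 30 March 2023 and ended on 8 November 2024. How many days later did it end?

589

Day-of-year of March 30, 2023: 89.
Day-of-year of November 8, 2024: 313.
2023 has 365 days, so 365 − 89 = 276 days remain in 2023.
Total: 276 + 313 = 589 days.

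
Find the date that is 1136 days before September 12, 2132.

August 3, 2129

Count 1136 days before September 12, 2132:
Day-of-year of August 3, 2129: 215.
Day-of-year of September 12, 2132: 256.
2129 has 365 days, so 365 − 215 = 150 days remain in 2129.
Full years: 2130: 365; 2131: 365. Sum = 730.
Total: 150 + 730 + 256 = 1136 days.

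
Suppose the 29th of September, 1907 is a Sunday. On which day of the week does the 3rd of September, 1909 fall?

Friday

September 29, 1907 → September 29, 1908: 366 days (1908 is a leap year).
September 1908: 30 − 29 = 1 day remains.
Then 11 full months totalling 335 days.
September 1–3, 1909: 3 days.
Residual: 339 days.
Total: 705 days.
705 mod 7 = 5, so 5 days after Sunday is Friday.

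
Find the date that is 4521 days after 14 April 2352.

30 August 2364

Count 4521 days after April 14, 2352:
Day-of-year of April 14, 2352: 105.
Day-of-year of August 30, 2364: 243.
2352 has 366 days, so 366 − 105 = 261 days remain in 2352.
Full years 2353–2363: 9 common + 2 leap = 9×365 + 2×366 = 4017 days.
Total: 261 + 4017 + 243 = 4521 days.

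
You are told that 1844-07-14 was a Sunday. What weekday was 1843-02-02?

Thursday

Count forward from the earlier date (February 2, 1843) to the later (July 14, 1844):
February 1843: 28 − 2 = 26 days remain (1843 is not a leap year, so February has 28 days).
Then 16 full months totalling 488 days.
July 1–14, 1844: 14 days.
Total: 26 + 488 + 14 = 528 days.
528 mod 7 = 3, so 3 days before Sunday is Thursday.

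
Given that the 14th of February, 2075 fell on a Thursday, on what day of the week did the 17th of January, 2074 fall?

Count forward from the earlier date (January 17, 2074) to the later (February 14, 2075):
January 17, 2074 → January 17, 2075: 365 days.
January 2075: 31 − 17 = 14 days remain.
February 1–14, 2075: 14 days (2075 is not a leap year).
Residual: 28 days.
Total: 393 days.
393 mod 7 = 1, so 1 day before Thursday is Wednesday.

Wednesday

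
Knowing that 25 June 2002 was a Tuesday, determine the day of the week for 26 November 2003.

June 25, 2002 → June 25, 2003: 365 days.
June 2003: 30 − 25 = 5 days remain.
Then July (31), August (31), September (30), October (31): 31 + 31 + 30 + 31 = 123 days.
November 1–26, 2003: 26 days.
Residual: 154 days.
Total: 519 days.
519 mod 7 = 1, so 1 day after Tuesday is Wednesday.

Wednesday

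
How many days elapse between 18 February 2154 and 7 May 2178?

Day-of-year of February 18, 2154: 49.
Day-of-year of May 7, 2178: 127.
2154 has 365 days, so 365 − 49 = 316 days remain in 2154.
Full years 2155–2177: 17 common + 6 leap = 17×365 + 6×366 = 8401 days.
Total: 316 + 8401 + 127 = 8844 days.

8844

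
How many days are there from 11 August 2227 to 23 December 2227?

August 2227: 31 − 11 = 20 days remain.
Then September (30), October (31), November (30): 30 + 31 + 30 = 91 days.
December 1–23, 2227: 23 days.
Total: 20 + 91 + 23 = 134 days.

134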